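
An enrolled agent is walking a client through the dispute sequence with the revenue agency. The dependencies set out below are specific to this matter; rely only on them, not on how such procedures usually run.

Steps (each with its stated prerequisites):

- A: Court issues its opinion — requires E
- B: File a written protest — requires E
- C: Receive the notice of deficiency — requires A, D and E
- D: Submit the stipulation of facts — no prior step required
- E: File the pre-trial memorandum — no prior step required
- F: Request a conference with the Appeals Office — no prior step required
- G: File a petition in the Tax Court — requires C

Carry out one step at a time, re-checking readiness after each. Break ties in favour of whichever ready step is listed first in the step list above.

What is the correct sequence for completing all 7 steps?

D, E, A, B, C, F, G

Nothing is required for D, E and F. D is listed earlier → D first.
Ready: E and F. E is listed earlier → E.
A, B and F are all available; A is listed earlier → A.
Ready: B, C and F. B is listed earlier → B.
Now C and F have their prerequisites met. C is listed earlier, so C next.
F and G are both available; F is listed earlier → F.
G is the only step now ready → G.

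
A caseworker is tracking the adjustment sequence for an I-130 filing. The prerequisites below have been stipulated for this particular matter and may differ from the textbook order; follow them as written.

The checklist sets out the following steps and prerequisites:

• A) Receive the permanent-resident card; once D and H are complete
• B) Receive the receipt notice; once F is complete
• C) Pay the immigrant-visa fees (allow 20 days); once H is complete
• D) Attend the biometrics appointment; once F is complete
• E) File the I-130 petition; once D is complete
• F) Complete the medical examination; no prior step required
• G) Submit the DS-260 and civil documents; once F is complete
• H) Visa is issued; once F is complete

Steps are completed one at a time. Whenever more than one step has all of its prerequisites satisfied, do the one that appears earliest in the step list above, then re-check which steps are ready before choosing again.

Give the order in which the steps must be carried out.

F B D E G H A C

F is the only step with nothing outstanding, so it goes first.
Ready: B, D, G and H. B is listed earlier → B.
Ready: D, G and H. D is listed earlier → D.
E now also ready, so the ready set is {E, G, H}; E is listed earlier → E.
Ready: G and H. G is listed earlier → G.
That leaves H as the only ready step → H.
A and C are both available; A is listed earlier → A.
C needed H, now all done → C.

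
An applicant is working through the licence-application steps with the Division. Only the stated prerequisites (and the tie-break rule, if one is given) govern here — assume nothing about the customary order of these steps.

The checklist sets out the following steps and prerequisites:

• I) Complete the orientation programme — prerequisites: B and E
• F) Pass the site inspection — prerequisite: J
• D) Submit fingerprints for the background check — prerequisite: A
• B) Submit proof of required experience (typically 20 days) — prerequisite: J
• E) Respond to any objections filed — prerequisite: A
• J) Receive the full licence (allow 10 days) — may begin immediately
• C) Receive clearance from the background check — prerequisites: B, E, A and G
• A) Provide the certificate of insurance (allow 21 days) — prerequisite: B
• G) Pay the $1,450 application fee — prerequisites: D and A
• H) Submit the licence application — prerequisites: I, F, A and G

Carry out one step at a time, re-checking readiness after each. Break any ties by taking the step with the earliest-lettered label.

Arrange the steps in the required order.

J, B, A, D, E, F, G, C, I, H

J has no prerequisites → J first.
B and F are both available; B has the earlier label → B.
A now also ready, so the ready set is {A, F}; A has the earlier label → A.
Ready: D, E and F. D has the earlier label → D.
E, F and G are all available; E has the earlier label → E.
Now F, G and I have their prerequisites met. F has the earlier label, so F next.
Ready: G and I. G has the earlier label → G.
Now C and I have their prerequisites met. C has the earlier label, so C next.
I needed B and E, now all done → I.
H needed A, F, G and I, now all done → H.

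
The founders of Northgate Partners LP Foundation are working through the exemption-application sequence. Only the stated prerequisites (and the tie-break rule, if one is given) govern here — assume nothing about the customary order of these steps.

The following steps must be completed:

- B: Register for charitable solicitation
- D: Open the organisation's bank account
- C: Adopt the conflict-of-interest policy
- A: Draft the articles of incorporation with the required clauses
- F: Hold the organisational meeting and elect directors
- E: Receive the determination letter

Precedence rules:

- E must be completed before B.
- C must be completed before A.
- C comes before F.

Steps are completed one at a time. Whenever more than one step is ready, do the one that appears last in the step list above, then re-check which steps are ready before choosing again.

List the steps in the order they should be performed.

E → C → F → A → D → B

Nothing is required for E, C and D. E is listed later → E first.
Ready: C, D and B. C is listed later → C.
F and A now also ready, so the ready set is {F, A, D, B}; F is listed later → F.
Ready: A, D and B. A is listed later → A.
Now D and B have their prerequisites met. D is listed later, so D next.
That leaves B as the only ready step → B.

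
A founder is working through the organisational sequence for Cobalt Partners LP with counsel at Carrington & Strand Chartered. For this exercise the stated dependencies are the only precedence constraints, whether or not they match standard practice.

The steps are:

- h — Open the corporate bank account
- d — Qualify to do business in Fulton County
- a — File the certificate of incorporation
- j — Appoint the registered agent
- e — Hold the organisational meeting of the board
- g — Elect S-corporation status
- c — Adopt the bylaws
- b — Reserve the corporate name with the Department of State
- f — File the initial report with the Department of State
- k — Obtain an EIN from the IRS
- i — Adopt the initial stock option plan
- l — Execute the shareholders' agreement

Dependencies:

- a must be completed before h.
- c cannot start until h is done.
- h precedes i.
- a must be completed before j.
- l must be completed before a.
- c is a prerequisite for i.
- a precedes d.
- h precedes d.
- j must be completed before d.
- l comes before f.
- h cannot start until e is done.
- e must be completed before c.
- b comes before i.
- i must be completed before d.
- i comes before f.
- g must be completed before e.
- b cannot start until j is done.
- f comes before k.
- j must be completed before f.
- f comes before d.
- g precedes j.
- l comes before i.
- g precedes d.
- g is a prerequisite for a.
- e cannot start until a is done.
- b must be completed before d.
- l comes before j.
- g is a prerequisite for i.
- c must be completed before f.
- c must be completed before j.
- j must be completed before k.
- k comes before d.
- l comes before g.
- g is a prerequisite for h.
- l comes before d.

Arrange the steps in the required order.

l has no prerequisites → l first.
That leaves g as the only ready step → g.
a needed g and l, now all done → a.
e needed a and g, now all done → e.
h is the only step now ready → h.
Next only c has its prerequisites met → c.
j is the only step now ready → j.
That leaves b as the only ready step → b.
i needed h, g, c, b and l, now all done → i.
f needed j, c, i and l, now all done → f.
Next only k has its prerequisites met → k.
That leaves d as the only ready step → d.

l, g, a, e, h, c, j, b, i, f, k, d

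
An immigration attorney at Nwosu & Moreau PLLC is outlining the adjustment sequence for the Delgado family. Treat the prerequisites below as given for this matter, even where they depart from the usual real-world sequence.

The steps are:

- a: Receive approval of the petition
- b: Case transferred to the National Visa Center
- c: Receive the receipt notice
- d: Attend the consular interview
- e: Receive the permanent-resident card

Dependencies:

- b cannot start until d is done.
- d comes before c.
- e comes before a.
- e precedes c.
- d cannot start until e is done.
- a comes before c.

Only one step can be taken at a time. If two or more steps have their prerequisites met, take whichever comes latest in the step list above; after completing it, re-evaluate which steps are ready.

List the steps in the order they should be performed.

e has no prerequisites → e first.
Ready: d and a. d is listed later → d.
b and a are both available; b is listed later → b.
That leaves a as the only ready step → a.
c needed e, d and a, now all done → c.

e d b a c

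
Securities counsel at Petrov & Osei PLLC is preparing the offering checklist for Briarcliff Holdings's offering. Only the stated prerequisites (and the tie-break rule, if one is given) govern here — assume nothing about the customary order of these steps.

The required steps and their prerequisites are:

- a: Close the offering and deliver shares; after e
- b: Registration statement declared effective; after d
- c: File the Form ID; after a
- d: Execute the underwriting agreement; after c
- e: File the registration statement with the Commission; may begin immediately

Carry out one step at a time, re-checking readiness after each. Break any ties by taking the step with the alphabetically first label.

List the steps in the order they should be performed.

e → a → c → d → b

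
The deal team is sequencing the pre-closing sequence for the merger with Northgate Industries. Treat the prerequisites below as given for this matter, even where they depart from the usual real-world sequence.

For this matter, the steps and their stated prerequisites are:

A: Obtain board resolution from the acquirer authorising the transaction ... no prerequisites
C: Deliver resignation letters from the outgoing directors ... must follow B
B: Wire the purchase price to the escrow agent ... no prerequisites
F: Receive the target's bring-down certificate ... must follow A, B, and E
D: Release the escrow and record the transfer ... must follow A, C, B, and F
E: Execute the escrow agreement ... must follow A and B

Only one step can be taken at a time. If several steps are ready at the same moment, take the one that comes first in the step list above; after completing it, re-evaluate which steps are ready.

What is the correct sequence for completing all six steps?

A and B have no prerequisites; A is listed earlier, so A is first.
Next only B has its prerequisites met → B.
Ready: C and E. C is listed earlier → C.
E is the only step now ready → E.
That leaves F as the only ready step → F.
That leaves D as the only ready step → D.

A, B, C, E, F, D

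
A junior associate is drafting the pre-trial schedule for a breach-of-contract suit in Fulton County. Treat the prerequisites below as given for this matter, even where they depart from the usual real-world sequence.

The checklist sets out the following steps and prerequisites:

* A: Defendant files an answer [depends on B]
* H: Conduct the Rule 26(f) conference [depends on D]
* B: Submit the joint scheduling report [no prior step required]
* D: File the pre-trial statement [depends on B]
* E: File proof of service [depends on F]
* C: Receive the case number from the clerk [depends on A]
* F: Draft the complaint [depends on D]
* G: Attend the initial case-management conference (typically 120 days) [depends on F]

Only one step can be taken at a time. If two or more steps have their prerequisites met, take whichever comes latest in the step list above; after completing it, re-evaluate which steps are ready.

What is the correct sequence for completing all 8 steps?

B is the only step with nothing outstanding, so it goes first.
D and A are both available; D is listed later → D.
F and H now also ready, so the ready set is {F, H, A}; F is listed later → F.
Now G, E, H and A have their prerequisites met. G is listed later, so G next.
Ready: E, H and A. E is listed later → E.
Now H and A have their prerequisites met. H is listed later, so H next.
A needed B, now all done → A.
C needed A, now all done → C.

B, D, F, G, E, H, A, C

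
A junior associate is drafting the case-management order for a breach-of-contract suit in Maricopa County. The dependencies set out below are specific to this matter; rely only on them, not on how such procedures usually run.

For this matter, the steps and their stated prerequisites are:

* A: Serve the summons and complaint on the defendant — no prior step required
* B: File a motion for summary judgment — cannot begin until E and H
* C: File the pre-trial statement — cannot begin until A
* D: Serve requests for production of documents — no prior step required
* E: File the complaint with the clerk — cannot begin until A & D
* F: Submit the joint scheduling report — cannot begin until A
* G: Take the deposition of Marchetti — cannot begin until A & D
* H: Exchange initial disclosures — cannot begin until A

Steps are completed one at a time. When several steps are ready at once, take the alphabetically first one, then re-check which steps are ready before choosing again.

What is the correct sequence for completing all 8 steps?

A → C → D → E → F → G → H → B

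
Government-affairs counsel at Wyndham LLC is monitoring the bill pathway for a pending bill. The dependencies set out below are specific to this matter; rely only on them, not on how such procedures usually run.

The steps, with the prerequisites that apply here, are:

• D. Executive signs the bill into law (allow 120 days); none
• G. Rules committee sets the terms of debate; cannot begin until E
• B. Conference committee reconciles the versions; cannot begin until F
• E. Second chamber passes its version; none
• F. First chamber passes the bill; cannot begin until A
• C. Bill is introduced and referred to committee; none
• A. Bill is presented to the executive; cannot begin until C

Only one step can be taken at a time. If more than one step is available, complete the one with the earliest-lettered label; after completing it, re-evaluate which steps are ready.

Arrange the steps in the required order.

C, D and E have no prerequisites; C has the earlier label, so C is first.
A now also ready, so the ready set is {A, D, E}; A has the earlier label → A.
F now also ready, so the ready set is {D, E, F}; D has the earlier label → D.
Ready: E and F. E has the earlier label → E.
Now F and G have their prerequisites met. F has the earlier label, so F next.
B now also ready, so the ready set is {B, G}; B has the earlier label → B.
G needed E, now all done → G.

C, A, D, E, F, B, G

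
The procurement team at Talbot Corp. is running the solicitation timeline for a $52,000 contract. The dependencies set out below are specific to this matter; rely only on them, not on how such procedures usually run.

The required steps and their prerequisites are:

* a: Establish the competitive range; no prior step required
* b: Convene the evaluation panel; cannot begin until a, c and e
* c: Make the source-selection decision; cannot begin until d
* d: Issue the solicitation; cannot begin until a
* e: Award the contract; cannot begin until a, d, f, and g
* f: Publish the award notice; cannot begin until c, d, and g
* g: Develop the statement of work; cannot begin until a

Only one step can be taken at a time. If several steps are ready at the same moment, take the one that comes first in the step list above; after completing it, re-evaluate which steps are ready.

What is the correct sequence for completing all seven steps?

a, d, c, g, f, e, b

a has no prerequisites → a first.
d and g are both available; d is listed earlier → d.
c and g are both available; c is listed earlier → c.
Next only g has its prerequisites met → g.
That leaves f as the only ready step → f.
Next only e has its prerequisites met → e.
b is the only step now ready → b.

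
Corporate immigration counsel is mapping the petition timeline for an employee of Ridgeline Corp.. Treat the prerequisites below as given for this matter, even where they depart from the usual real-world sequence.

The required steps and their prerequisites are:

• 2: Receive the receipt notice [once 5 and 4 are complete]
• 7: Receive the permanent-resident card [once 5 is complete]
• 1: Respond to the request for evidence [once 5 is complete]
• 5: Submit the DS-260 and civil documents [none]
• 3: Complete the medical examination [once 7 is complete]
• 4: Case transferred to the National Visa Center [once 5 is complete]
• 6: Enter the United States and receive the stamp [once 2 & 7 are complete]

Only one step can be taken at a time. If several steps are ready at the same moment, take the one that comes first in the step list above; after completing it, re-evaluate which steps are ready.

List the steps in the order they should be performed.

5, 7, 1, 3, 4, 2, 6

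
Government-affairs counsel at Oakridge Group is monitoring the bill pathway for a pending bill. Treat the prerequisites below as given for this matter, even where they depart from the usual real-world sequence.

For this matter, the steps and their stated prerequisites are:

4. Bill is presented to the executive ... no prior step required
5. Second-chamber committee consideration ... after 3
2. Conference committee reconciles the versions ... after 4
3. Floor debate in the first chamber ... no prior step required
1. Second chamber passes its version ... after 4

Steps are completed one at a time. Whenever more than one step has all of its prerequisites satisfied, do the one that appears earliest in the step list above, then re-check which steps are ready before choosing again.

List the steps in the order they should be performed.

4, 2, 3, 5, 1

Nothing is required for 4 and 3. 4 is listed earlier → 4 first.
Now 2, 3 and 1 have their prerequisites met. 2 is listed earlier, so 2 next.
3 and 1 are both available; 3 is listed earlier → 3.
5 now also ready, so the ready set is {5, 1}; 5 is listed earlier → 5.
1 needed 4, now all done → 1.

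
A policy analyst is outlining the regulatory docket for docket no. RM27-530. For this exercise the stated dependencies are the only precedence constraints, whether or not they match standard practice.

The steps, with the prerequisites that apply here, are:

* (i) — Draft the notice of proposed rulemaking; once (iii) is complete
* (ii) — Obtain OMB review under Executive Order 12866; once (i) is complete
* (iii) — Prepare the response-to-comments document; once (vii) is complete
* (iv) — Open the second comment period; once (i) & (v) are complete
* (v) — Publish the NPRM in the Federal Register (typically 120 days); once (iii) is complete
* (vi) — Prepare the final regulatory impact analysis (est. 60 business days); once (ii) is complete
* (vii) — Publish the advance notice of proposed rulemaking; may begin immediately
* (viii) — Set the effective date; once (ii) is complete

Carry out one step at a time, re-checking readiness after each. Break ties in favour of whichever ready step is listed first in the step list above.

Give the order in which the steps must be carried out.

(vii) → (iii) → (i) → (ii) → (v) → (iv) → (vi) → (viii)

(vii) has no prerequisites → (vii) first.
Next only (iii) has its prerequisites met → (iii).
Ready: (i) and (v). (i) is listed earlier → (i).
(ii) and (v) are both available; (ii) is listed earlier → (ii).
(vi) and (viii) now also ready, so the ready set is {(v), (vi), (viii)}; (v) is listed earlier → (v).
(iv) now also ready, so the ready set is {(iv), (vi), (viii)}; (iv) is listed earlier → (iv).
Now (vi) and (viii) have their prerequisites met. (vi) is listed earlier, so (vi) next.
(viii) needed (ii), now all done → (viii).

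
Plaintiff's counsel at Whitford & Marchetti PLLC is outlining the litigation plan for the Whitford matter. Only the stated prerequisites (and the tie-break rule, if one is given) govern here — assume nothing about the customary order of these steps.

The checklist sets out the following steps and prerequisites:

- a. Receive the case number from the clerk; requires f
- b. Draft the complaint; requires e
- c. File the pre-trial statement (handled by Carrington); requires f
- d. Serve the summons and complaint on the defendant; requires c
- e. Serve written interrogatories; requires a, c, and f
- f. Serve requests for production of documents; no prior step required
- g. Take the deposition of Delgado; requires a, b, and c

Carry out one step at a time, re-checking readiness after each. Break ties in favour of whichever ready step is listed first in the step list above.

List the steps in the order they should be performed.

Only f has no prerequisites, so it is first.
Now a and c have their prerequisites met. a is listed earlier, so a next.
c needed f, now all done → c.
Now d and e have their prerequisites met. d is listed earlier, so d next.
e needed a, c and f, now all done → e.
That leaves b as the only ready step → b.
g needed a, b and c, now all done → g.

f, a, c, d, e, b, g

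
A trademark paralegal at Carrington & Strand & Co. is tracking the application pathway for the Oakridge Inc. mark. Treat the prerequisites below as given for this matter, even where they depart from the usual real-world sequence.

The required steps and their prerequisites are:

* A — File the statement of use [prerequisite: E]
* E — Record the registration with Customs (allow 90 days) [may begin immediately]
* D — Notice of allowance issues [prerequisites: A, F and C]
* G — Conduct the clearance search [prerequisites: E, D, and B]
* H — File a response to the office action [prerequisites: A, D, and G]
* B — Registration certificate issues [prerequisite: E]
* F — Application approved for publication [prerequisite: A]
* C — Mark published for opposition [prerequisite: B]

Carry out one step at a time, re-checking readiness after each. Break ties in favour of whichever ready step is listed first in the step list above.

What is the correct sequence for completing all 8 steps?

E, A, B, F, C, D, G, H

Only E has no prerequisites, so it is first.
Now A and B have their prerequisites met. A is listed earlier, so A next.
F now also ready, so the ready set is {B, F}; B is listed earlier → B.
Now F and C have their prerequisites met. F is listed earlier, so F next.
Next only C has its prerequisites met → C.
D needed A, F and C, now all done → D.
That leaves G as the only ready step → G.
H needed A, D and G, now all done → H.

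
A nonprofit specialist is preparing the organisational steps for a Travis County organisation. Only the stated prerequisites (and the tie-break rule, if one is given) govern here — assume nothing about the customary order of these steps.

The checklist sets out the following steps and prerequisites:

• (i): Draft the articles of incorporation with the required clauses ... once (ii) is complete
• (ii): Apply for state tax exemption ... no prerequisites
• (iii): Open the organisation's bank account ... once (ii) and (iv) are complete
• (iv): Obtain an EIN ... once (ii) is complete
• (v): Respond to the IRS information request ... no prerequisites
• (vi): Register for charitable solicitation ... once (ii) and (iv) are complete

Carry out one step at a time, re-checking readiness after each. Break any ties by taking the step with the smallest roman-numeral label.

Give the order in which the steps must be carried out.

(ii) (i) (iv) (iii) (v) (vi)

(ii) and (v) have no prerequisites; (ii) has the earlier label, so (ii) is first.
(i) and (iv) now also ready, so the ready set is {(i), (iv), (v)}; (i) has the earlier label → (i).
(iv) and (v) are both available; (iv) has the earlier label → (iv).
Ready: (iii), (v) and (vi). (iii) has the earlier label → (iii).
(v) and (vi) are both available; (v) has the earlier label → (v).
(vi) needed (ii) and (iv), now all done → (vi).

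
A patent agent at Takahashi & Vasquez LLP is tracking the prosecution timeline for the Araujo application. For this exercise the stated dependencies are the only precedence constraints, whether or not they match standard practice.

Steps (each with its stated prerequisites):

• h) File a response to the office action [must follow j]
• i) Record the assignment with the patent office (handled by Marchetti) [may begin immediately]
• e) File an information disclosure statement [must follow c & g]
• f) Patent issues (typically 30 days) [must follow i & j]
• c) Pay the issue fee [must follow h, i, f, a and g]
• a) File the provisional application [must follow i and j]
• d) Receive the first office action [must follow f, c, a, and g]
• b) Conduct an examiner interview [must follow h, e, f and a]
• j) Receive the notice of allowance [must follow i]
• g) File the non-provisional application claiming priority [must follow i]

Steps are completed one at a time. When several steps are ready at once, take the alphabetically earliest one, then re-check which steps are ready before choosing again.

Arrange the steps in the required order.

i g j a f h c d e b

i is the only step with nothing outstanding, so it goes first.
Ready: g and j. g has the earlier label → g.
j needed i, now all done → j.
a, f and h are all available; a has the earlier label → a.
f and h are both available; f has the earlier label → f.
That leaves h as the only ready step → h.
c needed a, f, g, h and i, now all done → c.
Now d and e have their prerequisites met. d has the earlier label, so d next.
e needed c and g, now all done → e.
That leaves b as the only ready step → b.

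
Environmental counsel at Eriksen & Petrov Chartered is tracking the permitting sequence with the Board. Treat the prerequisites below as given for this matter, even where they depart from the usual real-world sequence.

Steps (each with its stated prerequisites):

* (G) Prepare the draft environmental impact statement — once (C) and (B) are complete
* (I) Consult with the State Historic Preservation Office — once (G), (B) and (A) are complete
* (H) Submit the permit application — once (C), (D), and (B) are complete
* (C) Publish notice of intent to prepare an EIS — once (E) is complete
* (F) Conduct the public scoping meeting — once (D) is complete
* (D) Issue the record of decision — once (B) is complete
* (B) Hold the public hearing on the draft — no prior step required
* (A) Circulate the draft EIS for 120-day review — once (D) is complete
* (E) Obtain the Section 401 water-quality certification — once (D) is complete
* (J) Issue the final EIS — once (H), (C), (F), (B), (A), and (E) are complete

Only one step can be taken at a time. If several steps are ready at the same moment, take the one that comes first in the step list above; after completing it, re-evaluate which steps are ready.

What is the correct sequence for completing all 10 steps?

Only (B) has no prerequisites, so it is first.
Next only (D) has its prerequisites met → (D).
Ready: (F), (A) and (E). (F) is listed earlier → (F).
Now (A) and (E) have their prerequisites met. (A) is listed earlier, so (A) next.
(E) is the only step now ready → (E).
Next only (C) has its prerequisites met → (C).
Ready: (G) and (H). (G) is listed earlier → (G).
Now (I) and (H) have their prerequisites met. (I) is listed earlier, so (I) next.
That leaves (H) as the only ready step → (H).
(J) needed (H), (C), (F), (B), (A) and (E), now all done → (J).

(B), (D), (F), (A), (E), (C), (G), (I), (H), (J)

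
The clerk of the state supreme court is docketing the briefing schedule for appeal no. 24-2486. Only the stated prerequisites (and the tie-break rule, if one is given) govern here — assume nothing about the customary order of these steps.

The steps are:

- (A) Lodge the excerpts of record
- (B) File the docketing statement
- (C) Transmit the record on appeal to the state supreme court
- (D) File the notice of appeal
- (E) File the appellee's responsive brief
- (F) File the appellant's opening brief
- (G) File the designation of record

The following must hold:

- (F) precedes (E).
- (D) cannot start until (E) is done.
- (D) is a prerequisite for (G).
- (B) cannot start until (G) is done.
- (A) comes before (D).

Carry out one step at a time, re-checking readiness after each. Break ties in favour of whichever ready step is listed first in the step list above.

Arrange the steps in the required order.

(A), (C) and (F) have no prerequisites; (A) is listed earlier, so (A) is first.
Now (C) and (F) have their prerequisites met. (C) is listed earlier, so (C) next.
Next only (F) has its prerequisites met → (F).
(E) is the only step now ready → (E).
(D) needed (A) and (E), now all done → (D).
(G) needed (D), now all done → (G).
(B) needed (G), now all done → (B).

(A) → (C) → (F) → (E) → (D) → (G) → (B)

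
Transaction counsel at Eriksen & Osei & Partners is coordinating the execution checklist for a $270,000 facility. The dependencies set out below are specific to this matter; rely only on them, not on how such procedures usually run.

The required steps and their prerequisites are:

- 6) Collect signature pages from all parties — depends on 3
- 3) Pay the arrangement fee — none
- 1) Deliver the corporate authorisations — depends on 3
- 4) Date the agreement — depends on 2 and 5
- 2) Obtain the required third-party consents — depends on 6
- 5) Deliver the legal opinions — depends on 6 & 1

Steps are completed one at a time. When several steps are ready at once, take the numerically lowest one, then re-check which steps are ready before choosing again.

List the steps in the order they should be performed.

3 is the only step with nothing outstanding, so it goes first.
Now 1 and 6 have their prerequisites met. 1 has the earlier label, so 1 next.
That leaves 6 as the only ready step → 6.
Now 2 and 5 have their prerequisites met. 2 has the earlier label, so 2 next.
That leaves 5 as the only ready step → 5.
That leaves 4 as the only ready step → 4.

3, 1, 6, 2, 5, 4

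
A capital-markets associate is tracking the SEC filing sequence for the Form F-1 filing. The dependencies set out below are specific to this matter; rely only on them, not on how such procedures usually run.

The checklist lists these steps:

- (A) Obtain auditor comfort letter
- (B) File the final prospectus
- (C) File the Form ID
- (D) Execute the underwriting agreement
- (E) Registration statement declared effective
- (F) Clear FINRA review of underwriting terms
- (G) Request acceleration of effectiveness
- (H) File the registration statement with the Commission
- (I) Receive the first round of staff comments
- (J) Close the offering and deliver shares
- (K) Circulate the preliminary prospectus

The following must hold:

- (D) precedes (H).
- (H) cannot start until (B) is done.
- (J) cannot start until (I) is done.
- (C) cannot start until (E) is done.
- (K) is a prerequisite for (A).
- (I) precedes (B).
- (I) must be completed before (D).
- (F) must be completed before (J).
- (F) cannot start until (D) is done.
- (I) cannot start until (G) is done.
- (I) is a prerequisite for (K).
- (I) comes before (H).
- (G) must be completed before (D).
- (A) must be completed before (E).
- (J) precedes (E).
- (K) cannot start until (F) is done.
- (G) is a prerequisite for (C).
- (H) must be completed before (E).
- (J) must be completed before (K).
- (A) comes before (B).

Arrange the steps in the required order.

(G), (I), (D), (F), (J), (K), (A), (B), (H), (E), (C)

(G) has no prerequisites → (G) first.
(I) needed (G), now all done → (I).
That leaves (D) as the only ready step → (D).
(F) is the only step now ready → (F).
(J) needed (F) and (I), now all done → (J).
(K) needed (F), (I) and (J), now all done → (K).
That leaves (A) as the only ready step → (A).
(B) needed (A) and (I), now all done → (B).
That leaves (H) as the only ready step → (H).
Next only (E) has its prerequisites met → (E).
(C) needed (E) and (G), now all done → (C).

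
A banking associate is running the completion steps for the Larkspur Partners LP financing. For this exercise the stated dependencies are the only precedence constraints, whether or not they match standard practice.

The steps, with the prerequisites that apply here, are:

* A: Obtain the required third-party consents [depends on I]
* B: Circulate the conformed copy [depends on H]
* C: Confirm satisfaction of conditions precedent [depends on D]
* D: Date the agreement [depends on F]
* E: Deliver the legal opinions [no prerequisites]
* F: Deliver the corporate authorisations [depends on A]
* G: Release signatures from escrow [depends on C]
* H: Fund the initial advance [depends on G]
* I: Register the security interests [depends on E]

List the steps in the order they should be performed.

E, I, A, F, D, C, G, H, B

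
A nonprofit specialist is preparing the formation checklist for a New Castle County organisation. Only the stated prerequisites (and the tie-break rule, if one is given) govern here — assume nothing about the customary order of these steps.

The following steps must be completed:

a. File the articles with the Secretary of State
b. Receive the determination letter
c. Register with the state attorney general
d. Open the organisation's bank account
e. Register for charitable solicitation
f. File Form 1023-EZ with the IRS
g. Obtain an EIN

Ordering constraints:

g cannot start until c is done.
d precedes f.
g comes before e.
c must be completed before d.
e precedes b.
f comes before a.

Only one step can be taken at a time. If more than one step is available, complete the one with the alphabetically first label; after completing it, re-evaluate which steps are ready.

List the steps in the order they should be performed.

c is the only step with nothing outstanding, so it goes first.
Ready: d and g. d has the earlier label → d.
f now also ready, so the ready set is {f, g}; f has the earlier label → f.
a now also ready, so the ready set is {a, g}; a has the earlier label → a.
g needed c, now all done → g.
e needed g, now all done → e.
b needed e, now all done → b.

c d f a g e b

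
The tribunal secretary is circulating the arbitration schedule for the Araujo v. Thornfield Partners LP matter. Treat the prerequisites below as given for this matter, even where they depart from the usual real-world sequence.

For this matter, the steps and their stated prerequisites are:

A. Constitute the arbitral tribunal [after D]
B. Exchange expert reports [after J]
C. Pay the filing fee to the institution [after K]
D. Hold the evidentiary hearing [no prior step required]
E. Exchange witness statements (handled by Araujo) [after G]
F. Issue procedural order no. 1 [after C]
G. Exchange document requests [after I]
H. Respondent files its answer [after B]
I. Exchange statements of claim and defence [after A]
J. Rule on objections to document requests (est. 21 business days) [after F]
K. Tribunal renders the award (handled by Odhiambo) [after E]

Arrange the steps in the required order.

Only D has no prerequisites, so it is first.
That leaves A as the only ready step → A.
That leaves I as the only ready step → I.
That leaves G as the only ready step → G.
E is the only step now ready → E.
K is the only step now ready → K.
C is the only step now ready → C.
F needed C, now all done → F.
Next only J has its prerequisites met → J.
B needed J, now all done → B.
Next only H has its prerequisites met → H.

D, A, I, G, E, K, C, F, J, B, H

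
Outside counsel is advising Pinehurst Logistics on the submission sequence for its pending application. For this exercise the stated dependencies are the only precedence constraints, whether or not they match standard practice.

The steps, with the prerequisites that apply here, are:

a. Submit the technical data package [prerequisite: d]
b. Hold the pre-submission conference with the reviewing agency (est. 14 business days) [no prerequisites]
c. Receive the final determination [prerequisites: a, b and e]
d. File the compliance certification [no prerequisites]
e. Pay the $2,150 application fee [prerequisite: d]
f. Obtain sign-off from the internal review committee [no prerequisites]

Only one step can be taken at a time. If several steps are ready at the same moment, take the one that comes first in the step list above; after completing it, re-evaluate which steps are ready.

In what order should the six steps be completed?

b, d and f have no prerequisites; b is listed earlier, so b is first.
d and f are both available; d is listed earlier → d.
Ready: a, e and f. a is listed earlier → a.
Ready: e and f. e is listed earlier → e.
c and f are both available; c is listed earlier → c.
Next only f has its prerequisites met → f.

b d a e c f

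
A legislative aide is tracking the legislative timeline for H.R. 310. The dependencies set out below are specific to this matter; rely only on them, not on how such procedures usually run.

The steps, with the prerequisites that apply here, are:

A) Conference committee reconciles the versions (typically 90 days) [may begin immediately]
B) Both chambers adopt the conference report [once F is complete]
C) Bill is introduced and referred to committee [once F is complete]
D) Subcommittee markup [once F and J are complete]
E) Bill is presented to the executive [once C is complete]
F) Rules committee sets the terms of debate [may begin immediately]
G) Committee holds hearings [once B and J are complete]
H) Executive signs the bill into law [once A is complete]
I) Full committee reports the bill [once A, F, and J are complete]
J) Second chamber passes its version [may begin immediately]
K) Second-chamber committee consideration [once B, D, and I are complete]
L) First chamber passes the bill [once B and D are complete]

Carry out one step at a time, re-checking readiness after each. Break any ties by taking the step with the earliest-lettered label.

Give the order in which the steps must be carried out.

A, F and J have no prerequisites; A has the earlier label, so A is first.
Now F, H and J have their prerequisites met. F has the earlier label, so F next.
Ready: B, C, H and J. B has the earlier label → B.
C, H and J are all available; C has the earlier label → C.
E, H and J are all available; E has the earlier label → E.
Now H and J have their prerequisites met. H has the earlier label, so H next.
J is the only step now ready → J.
Now D, G and I have their prerequisites met. D has the earlier label, so D next.
L now also ready, so the ready set is {G, I, L}; G has the earlier label → G.
I and L are both available; I has the earlier label → I.
K and L are both available; K has the earlier label → K.
L needed B and D, now all done → L.

A F B C E H J D G I K L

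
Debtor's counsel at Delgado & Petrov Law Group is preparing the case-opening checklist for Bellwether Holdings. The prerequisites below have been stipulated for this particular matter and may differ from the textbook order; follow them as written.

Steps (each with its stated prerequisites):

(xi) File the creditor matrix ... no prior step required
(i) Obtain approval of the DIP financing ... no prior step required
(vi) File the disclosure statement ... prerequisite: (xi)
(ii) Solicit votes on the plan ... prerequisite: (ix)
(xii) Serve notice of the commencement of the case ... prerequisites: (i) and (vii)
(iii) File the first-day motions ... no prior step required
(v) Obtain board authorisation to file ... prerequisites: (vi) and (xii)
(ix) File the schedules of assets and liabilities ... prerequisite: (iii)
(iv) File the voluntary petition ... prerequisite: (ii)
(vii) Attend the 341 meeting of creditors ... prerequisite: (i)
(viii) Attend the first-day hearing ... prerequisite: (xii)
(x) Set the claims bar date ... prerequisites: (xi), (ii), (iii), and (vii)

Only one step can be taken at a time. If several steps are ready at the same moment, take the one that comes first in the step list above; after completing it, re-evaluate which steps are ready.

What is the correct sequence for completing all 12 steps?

(xi) → (i) → (vi) → (iii) → (ix) → (ii) → (iv) → (vii) → (xii) → (v) → (viii) → (x)

(xi), (i) and (iii) have no prerequisites; (xi) is listed earlier, so (xi) is first.
(vi) now also ready, so the ready set is {(i), (vi), (iii)}; (i) is listed earlier → (i).
(vi), (iii) and (vii) are all available; (vi) is listed earlier → (vi).
Ready: (iii) and (vii). (iii) is listed earlier → (iii).
(ix) now also ready, so the ready set is {(ix), (vii)}; (ix) is listed earlier → (ix).
Now (ii) and (vii) have their prerequisites met. (ii) is listed earlier, so (ii) next.
(iv) now also ready, so the ready set is {(iv), (vii)}; (iv) is listed earlier → (iv).
(vii) is the only step now ready → (vii).
Now (xii) and (x) have their prerequisites met. (xii) is listed earlier, so (xii) next.
(v) and (viii) now also ready, so the ready set is {(v), (viii), (x)}; (v) is listed earlier → (v).
Now (viii) and (x) have their prerequisites met. (viii) is listed earlier, so (viii) next.
That leaves (x) as the only ready step → (x).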